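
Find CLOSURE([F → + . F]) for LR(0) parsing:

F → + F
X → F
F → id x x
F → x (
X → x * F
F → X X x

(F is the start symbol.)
Start with: [F → + . F]
  [F → + . F] has the dot before F: add [F → . + F], [F → . id x x], [F → . x (], [F → . X X x]
  [F → . X X x] has the dot before X: add [X → . F], [X → . x * F]
No further items can be added.

CLOSURE = { [F → + . F], [F → . + F], [F → . X X x], [F → . id x x], [F → . x (], [X → . F], [X → . x * F] }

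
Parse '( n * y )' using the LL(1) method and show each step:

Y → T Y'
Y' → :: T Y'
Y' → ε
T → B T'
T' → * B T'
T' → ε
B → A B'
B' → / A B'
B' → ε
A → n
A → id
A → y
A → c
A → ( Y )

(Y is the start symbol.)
LL(1) parsing maintains a stack (initially the start symbol over $) and the input. At each step: if the stack top is a terminal, match it against the current input token; if it is a non-terminal N, replace it with the RHS of M[N, lookahead] (the unique production whose predict set contains the lookahead).

Stack is shown with the top on the left.

Stack                    Input        Action
--------------------------------------------
Y $                      ( n * y ) $  output Y → T Y'
T Y' $                   ( n * y ) $  output T → B T'
B T' Y' $                ( n * y ) $  output B → A B'
A B' T' Y' $             ( n * y ) $  output A → ( Y )
( Y ) B' T' Y' $         ( n * y ) $  match '('
Y ) B' T' Y' $           n * y ) $    output Y → T Y'
T Y' ) B' T' Y' $        n * y ) $    output T → B T'
B T' Y' ) B' T' Y' $     n * y ) $    output B → A B'
A B' T' Y' ) B' T' Y' $  n * y ) $    output A → n
n B' T' Y' ) B' T' Y' $  n * y ) $    match 'n'
B' T' Y' ) B' T' Y' $    * y ) $      output B' → ε
T' Y' ) B' T' Y' $       * y ) $      output T' → * B T'
* B T' Y' ) B' T' Y' $   * y ) $      match '*'
B T' Y' ) B' T' Y' $     y ) $        output B → A B'
A B' T' Y' ) B' T' Y' $  y ) $        output A → y
y B' T' Y' ) B' T' Y' $  y ) $        match 'y'
B' T' Y' ) B' T' Y' $    ) $          output B' → ε
T' Y' ) B' T' Y' $       ) $          output T' → ε
Y' ) B' T' Y' $          ) $          output Y' → ε
) B' T' Y' $             ) $          match ')'
B' T' Y' $               $            output B' → ε
T' Y' $                  $            output T' → ε
Y' $                     $            output Y' → ε
$                        $            accept

The string is accepted.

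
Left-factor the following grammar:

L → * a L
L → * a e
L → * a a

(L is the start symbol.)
Left-factoring transforms A → αβ₁ | αβ₂ into A → αA' and A' → β₁ | β₂
(α is the longest common prefix among the alternatives). Repeat until
no nonterminal has two alternatives with a common prefix.

Round 1: L has alternatives sharing prefix '* a'. Introduce L': L → * a L'
  Add: L' → L
  Add: L' → e
  Add: L' → a

No remaining common prefixes — done.

Resulting grammar:
L → * a L'
L' → L
L' → e
L' → a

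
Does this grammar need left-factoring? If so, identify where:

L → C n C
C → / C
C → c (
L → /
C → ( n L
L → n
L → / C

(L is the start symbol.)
Left-factoring is needed when two productions for the same non-terminal
share a common prefix on the right-hand side.

Productions for L:
  L → C n C
  L → /
  L → n
  L → / C
Productions for C:
  C → / C
  C → c (
  C → ( n L

Found common prefix '/' in productions for L

Answer: Yes, L has productions with common prefix '/'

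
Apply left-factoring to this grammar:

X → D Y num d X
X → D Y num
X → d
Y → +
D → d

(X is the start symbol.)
X → D Y num X'
X' → d X
X' → ε
X → d
Y → +
D → d

Left-factoring transforms A → αβ₁ | αβ₂ into A → αA' and A' → β₁ | β₂
(α is the longest common prefix among the alternatives). Repeat until
no nonterminal has two alternatives with a common prefix.

Round 1: X has alternatives sharing prefix 'D Y num'. Introduce X': X → D Y num X'
  Add: X' → d X
  Add: X' → ε

No remaining common prefixes — done.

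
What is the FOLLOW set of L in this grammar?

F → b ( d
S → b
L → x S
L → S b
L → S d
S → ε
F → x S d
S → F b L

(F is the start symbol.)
To compute FOLLOW(L), find every occurrence of L on a right-hand side N → α L β: add FIRST(β) \ {ε}, and if β is empty or nullable also add FOLLOW(N). Iterate to a fixed point.

In S → F b L: L is at the end, add FOLLOW(S)

The FOLLOW sets referred to above (computed the same way, to a fixed point):
  FOLLOW(S) = { 'b', 'd' }

Taking the union: FOLLOW(L) = { 'b', 'd' }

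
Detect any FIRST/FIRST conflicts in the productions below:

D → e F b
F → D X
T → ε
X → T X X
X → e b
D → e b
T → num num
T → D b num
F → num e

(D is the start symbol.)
FIRST sets of the non-terminals at (or reachable through a nullable prefix from) the front of some alternative:
  FIRST(D) = { 'e' }
  FIRST(T) = { 'e', 'num', ε }
  FIRST(X) = { 'e', 'num' }

Productions for D:
  D → e F b: FIRST = { 'e' }
  D → e b: FIRST = { 'e' }
Productions for F:
  F → D X: FIRST = { 'e' }
  F → num e: FIRST = { 'num' }
Productions for T:
  T → ε: FIRST = { ε }
  T → num num: FIRST = { 'num' }
  T → D b num: FIRST = { 'e' }
Productions for X:
  X → T X X: FIRST = { 'e', 'num' }
  X → e b: FIRST = { 'e' }

Conflict for D: D → e F b and D → e b
  Overlap: { 'e' }
Conflict for X: X → T X X and X → e b
  Overlap: { 'e' }

Answer: Yes. D → e F b / D → e b on { 'e' }; X → T X X / X → e b on { 'e' }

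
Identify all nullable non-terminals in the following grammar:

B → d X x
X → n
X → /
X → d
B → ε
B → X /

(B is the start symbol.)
{ 'B' }

A non-terminal is nullable if it can derive ε (the empty string): either it has an ε-production, or it has a production whose right-hand side consists entirely of nullable non-terminals.

ε-productions: B → ε
So B is immediately nullable.
No further non-terminal can be added: every production for the remaining non-terminals contains a terminal or a non-nullable non-terminal.
Nullable = { 'B' }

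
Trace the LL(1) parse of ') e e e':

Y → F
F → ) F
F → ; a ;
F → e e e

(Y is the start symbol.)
Stack is shown with the top on the left.

Stack    Input      Action
--------------------------
Y $      ) e e e $  output Y → F
F $      ) e e e $  output F → ) F
) F $    ) e e e $  match ')'
F $      e e e $    output F → e e e
e e e $  e e e $    match 'e'
e e $    e e $      match 'e'
e $      e $        match 'e'
$        $          accept

The string is accepted.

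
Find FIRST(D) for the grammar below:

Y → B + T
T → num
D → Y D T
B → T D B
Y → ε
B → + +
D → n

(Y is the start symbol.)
To compute FIRST(D), examine every production with D on the left-hand side, reading each right-hand side left to right until a non-nullable symbol is reached.

FIRST sets of the other non-terminals involved (by the same procedure, iterated to a fixed point):
  FIRST(Y) = { '+', 'num', ε }

From D → Y D T:
  - Y is a non-terminal: add FIRST(Y) \ {ε} = { '+', 'num' }
    Y is nullable, so continue to the next symbol
  - D is the symbol being defined: contributes nothing new
    D is not nullable, so stop
From D → n:
  - n is a terminal: add 'n' and stop

Collecting: FIRST(D) = { '+', 'n', 'num' }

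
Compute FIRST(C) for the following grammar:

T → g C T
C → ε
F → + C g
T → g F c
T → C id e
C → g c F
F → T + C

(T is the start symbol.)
{ 'g', ε }

From C → ε:
  - ε-production, so ε ∈ FIRST(C)
From C → g c F:
  - g is a terminal: add 'g' and stop

Collecting: FIRST(C) = { 'g', ε }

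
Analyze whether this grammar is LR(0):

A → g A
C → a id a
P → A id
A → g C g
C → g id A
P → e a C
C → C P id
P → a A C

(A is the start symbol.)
No. Shift-reduce conflict between [A → g C g .] and [A → . g A]

A grammar is LR(0) if no state in the canonical LR(0) collection has:
  - both a shift item (dot before a terminal) and a complete item (shift-reduce conflict), or
  - two or more complete items (reduce-reduce conflict; the accept item [A' → A .] counts as a complete item here).

Augment with A' → A and build the canonical LR(0) collection (I0 = CLOSURE({[A' → . A]}), then GOTO on every symbol after a dot until no new states appear). It has 23 states:
  I0: { [A → . g A], [A → . g C g], [A' → . A] }  — shift
  I1: { [A' → A .] }  — accept
  I2: { [A → . g A], [A → . g C g], [A → g . A], [A → g . C g], [C → . C P id], [C → . a id a], [C → . g id A] }  — shift
  I3: { [A → g A .] }  — reduce
  I4: { [A → . g A], [A → . g C g], [A → g C . g], [C → C . P id], [P → . A id], [P → . a A C], [P → . e a C] }  — shift
  I5: { [C → a . id a] }  — shift
  I6: { [A → . g A], [A → . g C g], [A → g . A], [A → g . C g], [C → . C P id], [C → . a id a], [C → . g id A], [C → g . id A] }  — shift
  I7: { [A → . g A], [A → . g C g], [C → g id . A] }  — shift
  I8: { [C → g id A .] }  — reduce
  I9: { [C → a id . a] }  — shift
  I10: { [C → a id a .] }  — reduce
  I11: { [P → A . id] }  — shift
  I12: { [C → C P . id] }  — shift
  I13: { [A → . g A], [A → . g C g], [P → a . A C] }  — shift
  I14: { [P → e . a C] }  — shift
  I15: { [A → . g A], [A → . g C g], [A → g . A], [A → g . C g], [A → g C g .], [C → . C P id], [C → . a id a], [C → . g id A] }  — shift, reduce
  I16: { [C → . C P id], [C → . a id a], [C → . g id A], [P → e a . C] }  — shift
  I17: { [A → . g A], [A → . g C g], [C → C . P id], [P → . A id], [P → . a A C], [P → . e a C], [P → e a C .] }  — shift, reduce
  I18: { [C → g . id A] }  — shift
  I19: { [C → . C P id], [C → . a id a], [C → . g id A], [P → a A . C] }  — shift
  I20: { [A → . g A], [A → . g C g], [C → C . P id], [P → . A id], [P → . a A C], [P → . e a C], [P → a A C .] }  — shift, reduce
  I21: { [C → C P id .] }  — reduce
  I22: { [P → A id .] }  — reduce

Conflict in state I15:
  Shift-reduce conflict between [A → g C g .] and [A → . g A]
So the grammar is NOT LR(0).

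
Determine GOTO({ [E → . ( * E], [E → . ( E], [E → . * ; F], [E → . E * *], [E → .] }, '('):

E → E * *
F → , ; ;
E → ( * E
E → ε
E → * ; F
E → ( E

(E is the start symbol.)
GOTO(I, '(') = CLOSURE({ [A → αX.β] : [A → α.Xβ] ∈ I, X = '(' })

Items with dot before '(', with the dot advanced:
  [E → . ( * E] → [E → ( . * E]
  [E → . ( E] → [E → ( . E]
Closure of the advanced items:
  [E → ( . E] has the dot before E: add [E → . E * *], [E → . ( * E], [E → .], [E → . * ; F], [E → . ( E]

GOTO = { [E → ( . * E], [E → ( . E], [E → . ( * E], [E → . ( E], [E → . * ; F], [E → . E * *], [E → .] }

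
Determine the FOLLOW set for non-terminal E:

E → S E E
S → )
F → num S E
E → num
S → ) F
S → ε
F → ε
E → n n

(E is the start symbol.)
{ $, ')', 'n', 'num' }

To compute FOLLOW(E), find every occurrence of E on a right-hand side N → α E β: add FIRST(β) \ {ε}, and if β is empty or nullable also add FOLLOW(N). Iterate to a fixed point.

E is the start symbol, so $ ∈ FOLLOW(E).
In E → S E E: E is followed by E, add FIRST(E) \ {ε} = { ')', 'n', 'num' }
In E → S E E: E is at the end; this adds FOLLOW(E) to itself — nothing new
In F → num S E: E is at the end, add FOLLOW(F)

The FOLLOW sets referred to above (computed the same way, to a fixed point):
  FOLLOW(F) = { ')', 'n', 'num' }

Taking the union: FOLLOW(E) = { $, ')', 'n', 'num' }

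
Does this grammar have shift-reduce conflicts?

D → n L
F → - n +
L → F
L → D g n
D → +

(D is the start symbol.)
Augment with D' → D and build the canonical LR(0) collection (I0 = CLOSURE({[D' → . D]}), then GOTO on every symbol after a dot until no new states appear). It has 12 states:
  I0: { [D → . +], [D → . n L], [D' → . D] }  — shift
  I1: { [D → + .] }  — reduce
  I2: { [D' → D .] }  — accept
  I3: { [D → . +], [D → . n L], [D → n . L], [F → . - n +], [L → . D g n], [L → . F] }  — shift
  I4: { [F → - . n +] }  — shift
  I5: { [L → D . g n] }  — shift
  I6: { [L → F .] }  — reduce
  I7: { [D → n L .] }  — reduce
  I8: { [L → D g . n] }  — shift
  I9: { [L → D g n .] }  — reduce
  I10: { [F → - n . +] }  — shift
  I11: { [F → - n + .] }  — reduce

No state contains both a complete item and a shift item.

Answer: No shift-reduce conflicts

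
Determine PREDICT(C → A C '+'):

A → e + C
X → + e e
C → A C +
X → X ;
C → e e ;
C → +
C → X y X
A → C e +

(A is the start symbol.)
PREDICT(C → A C '+') = (FIRST(RHS) \ {ε}) ∪ (FOLLOW(C) if ε ∈ FIRST(RHS), i.e. RHS ⇒* ε)
FIRST(A) = { '+', 'e' }
FIRST(A C '+') = { '+', 'e' }
ε ∉ FIRST(A C '+'), so FOLLOW(C) is not added.
PREDICT(C → A C '+') = { '+', 'e' }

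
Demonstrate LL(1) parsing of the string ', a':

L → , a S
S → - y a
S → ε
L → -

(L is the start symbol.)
LL(1) parsing maintains a stack (initially the start symbol over $) and the input. At each step: if the stack top is a terminal, match it against the current input token; if it is a non-terminal N, replace it with the RHS of M[N, lookahead] (the unique production whose predict set contains the lookahead).

Stack is shown with the top on the left.

Stack    Input  Action
----------------------
L $      , a $  output L → , a S
, a S $  , a $  match ','
a S $    a $    match 'a'
S $      $      output S → ε
$        $      accept

The string is accepted.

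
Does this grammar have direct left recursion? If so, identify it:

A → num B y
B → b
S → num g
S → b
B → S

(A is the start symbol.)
A → num B y: starts with num
B → b: starts with b
S → num g: starts with num
S → b: starts with b
B → S: starts with S

No direct left recursion found.

Answer: No direct left recursion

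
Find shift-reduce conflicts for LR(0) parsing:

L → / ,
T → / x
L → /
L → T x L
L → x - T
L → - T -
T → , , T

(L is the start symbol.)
Yes — I3: [L → / .] vs [L → / . ,]

A shift-reduce conflict occurs when an LR(0) state has both:
  - a complete (reduce) item [A → α .] (dot at the end), and
  - a shift item [B → β . c γ] (dot before a terminal).

Augment with L' → L and build the canonical LR(0) collection (I0 = CLOSURE({[L' → . L]}), then GOTO on every symbol after a dot until no new states appear). It has 18 states:
  I0: { [L → . - T -], [L → . / ,], [L → . /], [L → . T x L], [L → . x - T], [L' → . L], [T → . , , T], [T → . / x] }  — shift
  I1: { [T → , . , T] }  — shift
  I2: { [L → - . T -], [T → . , , T], [T → . / x] }  — shift
  I3: { [L → / . ,], [L → / .], [T → / . x] }  — shift, reduce
  I4: { [L' → L .] }  — accept
  I5: { [L → T . x L] }  — shift
  I6: { [L → x . - T] }  — shift
  I7: { [L → x - . T], [T → . , , T], [T → . / x] }  — shift
  I8: { [T → / . x] }  — shift
  I9: { [L → x - T .] }  — reduce
  I10: { [T → / x .] }  — reduce
  I11: { [L → . - T -], [L → . / ,], [L → . /], [L → . T x L], [L → . x - T], [L → T x . L], [T → . , , T], [T → . / x] }  — shift
  I12: { [L → T x L .] }  — reduce
  I13: { [L → / , .] }  — reduce
  I14: { [L → - T . -] }  — shift
  I15: { [L → - T - .] }  — reduce
  I16: { [T → , , . T], [T → . , , T], [T → . / x] }  — shift
  I17: { [T → , , T .] }  — reduce

I3 contains reduce item [L → / .] and shift items [L → / . ,], [T → / . x] — shift-reduce conflict.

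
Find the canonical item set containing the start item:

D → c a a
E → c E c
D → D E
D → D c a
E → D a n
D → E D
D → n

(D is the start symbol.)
{ [D → . D E], [D → . D c a], [D → . E D], [D → . c a a], [D → . n], [D' → . D], [E → . D a n], [E → . c E c] }

First, augment the grammar with D' → D
I₀ = CLOSURE({ [D' → . D] }):
  [D' → . D] has the dot before D: add [D → . c a a], [D → . D E], [D → . D c a], [D → . E D], [D → . n]
  [D → . E D] has the dot before E: add [E → . c E c], [E → . D a n]
No further items can be added.

I₀ = { [D → . D E], [D → . D c a], [D → . E D], [D → . c a a], [D → . n], [D' → . D], [E → . D a n], [E → . c E c] }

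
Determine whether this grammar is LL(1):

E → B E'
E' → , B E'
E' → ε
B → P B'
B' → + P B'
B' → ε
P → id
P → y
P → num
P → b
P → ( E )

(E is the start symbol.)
Yes, the grammar is LL(1).

Relevant sets:
  FOLLOW(E') = { $, ')' }
  FOLLOW(B') = { $, ')', ',' }

For E':
  PREDICT(E' → ',' B E') = { ',' }
  PREDICT(E' → ε) = { $, ')' }
For B':
  PREDICT(B' → '+' P B') = { '+' }
  PREDICT(B' → ε) = { $, ')', ',' }
For P:
  PREDICT(P → id) = { 'id' }
  PREDICT(P → y) = { 'y' }
  PREDICT(P → num) = { 'num' }
  PREDICT(P → b) = { 'b' }
  PREDICT(P → '(' E ')') = { '(' }
E, B have a single production, so nothing to check there.

All predict sets are disjoint. The grammar IS LL(1).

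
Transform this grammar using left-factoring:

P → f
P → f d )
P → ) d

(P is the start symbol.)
Left-factoring transforms A → αβ₁ | αβ₂ into A → αA' and A' → β₁ | β₂
(α is the longest common prefix among the alternatives). Repeat until
no nonterminal has two alternatives with a common prefix.

Round 1: P has alternatives sharing prefix 'f'. Introduce P': P → f P'
  Add: P' → ε
  Add: P' → d )

No remaining common prefixes — done.

Resulting grammar:
P → f P'
P' → ε
P' → d )
P → ) d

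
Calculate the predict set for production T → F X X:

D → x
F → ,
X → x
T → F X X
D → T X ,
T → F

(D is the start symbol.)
PREDICT(T → F X X) = (FIRST(RHS) \ {ε}) ∪ (FOLLOW(T) if ε ∈ FIRST(RHS), i.e. RHS ⇒* ε)
FIRST(F) = { ',' }
FIRST(F X X) = { ',' }
ε ∉ FIRST(F X X), so FOLLOW(T) is not added.
PREDICT(T → F X X) = { ',' }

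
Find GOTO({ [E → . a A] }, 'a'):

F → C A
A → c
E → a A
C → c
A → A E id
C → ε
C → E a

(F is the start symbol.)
{ [A → . A E id], [A → . c], [E → a . A] }

GOTO(I, 'a') = CLOSURE({ [A → αX.β] : [A → α.Xβ] ∈ I, X = 'a' })

Items with dot before 'a', with the dot advanced:
  [E → . a A] → [E → a . A]
Closure of the advanced items:
  [E → a . A] has the dot before A: add [A → . c], [A → . A E id]

GOTO = { [A → . A E id], [A → . c], [E → a . A] }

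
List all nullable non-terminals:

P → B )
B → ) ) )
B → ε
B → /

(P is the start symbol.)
{ 'B' }

ε-productions: B → ε
So B is immediately nullable.
No further non-terminal can be added: every production for the remaining non-terminals contains a terminal or a non-nullable non-terminal.
Nullable = { 'B' }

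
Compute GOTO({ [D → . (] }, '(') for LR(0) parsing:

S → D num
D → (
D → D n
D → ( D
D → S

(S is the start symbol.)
{ [D → ( .] }

GOTO(I, '(') = CLOSURE({ [A → αX.β] : [A → α.Xβ] ∈ I, X = '(' })

Items with dot before '(', with the dot advanced:
  [D → . (] → [D → ( .]
Closure adds nothing (no advanced item has the dot before a non-terminal).

GOTO = { [D → ( .] }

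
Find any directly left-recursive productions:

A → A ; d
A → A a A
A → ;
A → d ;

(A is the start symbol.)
Yes, A is left-recursive

A → A ; d: LEFT RECURSIVE (starts with A)
A → A a A: LEFT RECURSIVE (starts with A)
A → ;: starts with ';'
A → d ;: starts with d

The grammar has direct left recursion on: A.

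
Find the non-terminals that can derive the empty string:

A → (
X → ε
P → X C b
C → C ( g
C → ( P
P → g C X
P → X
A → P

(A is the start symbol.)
{ 'A', 'P', 'X' }

A non-terminal is nullable if it can derive ε (the empty string): either it has an ε-production, or it has a production whose right-hand side consists entirely of nullable non-terminals.

ε-productions: X → ε
So X is immediately nullable.
P → X: every symbol on the right is nullable, so P is nullable too.
A → P: every symbol on the right is nullable, so A is nullable too.
No further non-terminal can be added: every production for the remaining non-terminals contains a terminal or a non-nullable non-terminal.
Nullable = { 'A', 'P', 'X' }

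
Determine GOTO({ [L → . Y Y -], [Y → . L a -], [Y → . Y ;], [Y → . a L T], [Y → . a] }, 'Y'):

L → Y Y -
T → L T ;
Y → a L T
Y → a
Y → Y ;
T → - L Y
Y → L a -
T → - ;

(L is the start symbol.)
{ [L → . Y Y -], [L → Y . Y -], [Y → . L a -], [Y → . Y ;], [Y → . a L T], [Y → . a], [Y → Y . ;] }

GOTO(I, 'Y') = CLOSURE({ [A → αX.β] : [A → α.Xβ] ∈ I, X = 'Y' })

Items with dot before 'Y', with the dot advanced:
  [L → . Y Y -] → [L → Y . Y -]
  [Y → . Y ;] → [Y → Y . ;]
Closure of the advanced items:
  [L → Y . Y -] has the dot before Y: add [Y → . a L T], [Y → . a], [Y → . Y ;], [Y → . L a -]
  [Y → . L a -] has the dot before L: add [L → . Y Y -]

GOTO = { [L → . Y Y -], [L → Y . Y -], [Y → . L a -], [Y → . Y ;], [Y → . a L T], [Y → . a], [Y → Y . ;] }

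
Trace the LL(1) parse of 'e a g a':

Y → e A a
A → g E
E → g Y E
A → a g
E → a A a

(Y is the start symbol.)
LL(1) parsing maintains a stack (initially the start symbol over $) and the input. At each step: if the stack top is a terminal, match it against the current input token; if it is a non-terminal N, replace it with the RHS of M[N, lookahead] (the unique production whose predict set contains the lookahead).

Stack is shown with the top on the left.

Stack    Input      Action
--------------------------
Y $      e a g a $  output Y → e A a
e A a $  e a g a $  match 'e'
A a $    a g a $    output A → a g
a g a $  a g a $    match 'a'
g a $    g a $      match 'g'
a $      a $        match 'a'
$        $          accept

The string is accepted.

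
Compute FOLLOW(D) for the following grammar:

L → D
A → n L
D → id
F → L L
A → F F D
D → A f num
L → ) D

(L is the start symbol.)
{ $, ')', 'f', 'id', 'n' }

To compute FOLLOW(D), find every occurrence of D on a right-hand side N → α D β: add FIRST(β) \ {ε}, and if β is empty or nullable also add FOLLOW(N). Iterate to a fixed point.

In L → D: D is at the end, add FOLLOW(L)
In A → F F D: D is at the end, add FOLLOW(A)
In L → ) D: D is at the end, add FOLLOW(L)

The FOLLOW sets referred to above (computed the same way, to a fixed point):
  FOLLOW(L) = { $, ')', 'f', 'id', 'n' }
  FOLLOW(A) = { 'f' }

Taking the union: FOLLOW(D) = { $, ')', 'f', 'id', 'n' }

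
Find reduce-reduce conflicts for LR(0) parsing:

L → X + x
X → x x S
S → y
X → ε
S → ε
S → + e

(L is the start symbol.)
Augment with L' → L and build the canonical LR(0) collection (I0 = CLOSURE({[L' → . L]}), then GOTO on every symbol after a dot until no new states appear). It has 11 states:
  I0: { [L → . X + x], [L' → . L], [X → . x x S], [X → .] }  — shift, reduce
  I1: { [L' → L .] }  — accept
  I2: { [L → X . + x] }  — shift
  I3: { [X → x . x S] }  — shift
  I4: { [S → . + e], [S → . y], [S → .], [X → x x . S] }  — shift, reduce
  I5: { [S → + . e] }  — shift
  I6: { [X → x x S .] }  — reduce
  I7: { [S → y .] }  — reduce
  I8: { [S → + e .] }  — reduce
  I9: { [L → X + . x] }  — shift
  I10: { [L → X + x .] }  — reduce

No state contains more than one complete item.

Answer: No reduce-reduce conflicts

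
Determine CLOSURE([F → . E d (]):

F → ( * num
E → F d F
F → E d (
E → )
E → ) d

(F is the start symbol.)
{ [E → . ) d], [E → . )], [E → . F d F], [F → . ( * num], [F → . E d (] }

To compute CLOSURE, for each item [A → α.Bβ] where B is a non-terminal, add [B → .γ] for all productions B → γ; repeat for the newly added items until nothing changes.

Start with: [F → . E d (]
  [F → . E d (] has the dot before E: add [E → . F d F], [E → . )], [E → . ) d]
  [E → . F d F] has the dot before F: add [F → . ( * num]
No further items can be added.

CLOSURE = { [E → . ) d], [E → . )], [E → . F d F], [F → . ( * num], [F → . E d (] }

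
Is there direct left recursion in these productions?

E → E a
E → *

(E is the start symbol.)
E → E a: LEFT RECURSIVE (starts with E)
E → *: starts with '*'

The grammar has direct left recursion on: E.

Answer: Yes, E is left-recursive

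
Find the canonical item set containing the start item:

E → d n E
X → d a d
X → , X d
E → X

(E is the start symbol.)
{ [E → . X], [E → . d n E], [E' → . E], [X → . , X d], [X → . d a d] }

First, augment the grammar with E' → E
I₀ = CLOSURE({ [E' → . E] }):
  [E' → . E] has the dot before E: add [E → . d n E], [E → . X]
  [E → . X] has the dot before X: add [X → . d a d], [X → . , X d]
No further items can be added.

I₀ = { [E → . X], [E → . d n E], [E' → . E], [X → . , X d], [X → . d a d] }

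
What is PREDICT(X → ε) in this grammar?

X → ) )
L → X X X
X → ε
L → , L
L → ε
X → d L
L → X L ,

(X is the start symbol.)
PREDICT(X → ε) = (FIRST(RHS) \ {ε}) ∪ (FOLLOW(X) if ε ∈ FIRST(RHS), i.e. RHS ⇒* ε)
The right-hand side is ε (FIRST(ε) = { ε }), so the predict set is FOLLOW(X) = { $, ')', ',', 'd' }
PREDICT(X → ε) = { $, ')', ',', 'd' }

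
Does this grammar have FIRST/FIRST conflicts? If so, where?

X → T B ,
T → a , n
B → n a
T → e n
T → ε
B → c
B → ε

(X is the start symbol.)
A FIRST/FIRST conflict occurs when two productions N → α and N → β for the same non-terminal have FIRST(α) ∩ FIRST(β) ≠ ∅ (with ε ∈ FIRST of a nullable right-hand side, so two nullable alternatives also conflict).

Productions for T:
  T → a , n: FIRST = { 'a' }
  T → e n: FIRST = { 'e' }
  T → ε: FIRST = { ε }
Productions for B:
  B → n a: FIRST = { 'n' }
  B → c: FIRST = { 'c' }
  B → ε: FIRST = { ε }
X has only one production, so no FIRST/FIRST conflict is possible there.

All alternatives of each non-terminal have pairwise disjoint FIRST sets.

Answer: No FIRST/FIRST conflicts.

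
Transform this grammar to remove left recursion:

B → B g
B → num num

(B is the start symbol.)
B is directly left-recursive. The standard transformation for
  A → A α₁ | ... | A α_m | β₁ | ... | β_n
is
  A  → β₁ A' | ... | β_n A'
  A' → α₁ A' | ... | α_m A' | ε

B → num num becomes B → num num B'
B → B g becomes B' → g B'
Add B' → ε

Resulting grammar:
B → num num B'
B' → g B'
B' → ε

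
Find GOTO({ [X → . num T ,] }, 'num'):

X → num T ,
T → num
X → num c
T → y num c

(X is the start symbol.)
GOTO(I, 'num') = CLOSURE({ [A → αX.β] : [A → α.Xβ] ∈ I, X = 'num' })

Items with dot before 'num', with the dot advanced:
  [X → . num T ,] → [X → num . T ,]
Closure of the advanced items:
  [X → num . T ,] has the dot before T: add [T → . num], [T → . y num c]

GOTO = { [T → . num], [T → . y num c], [X → num . T ,] }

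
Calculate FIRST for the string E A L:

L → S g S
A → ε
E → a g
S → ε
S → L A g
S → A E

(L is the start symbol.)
{ 'a' }

FIRST sets of the non-terminals involved (from the grammar, by fixed-point iteration):
  FIRST(E) = { 'a' }

To compute FIRST(E A L), process the symbols left to right:
Symbol E is a non-terminal. Add FIRST(E) \ {ε} = { 'a' }
E is not nullable (ε ∉ FIRST(E)), so stop here.
FIRST(E A L) = { 'a' }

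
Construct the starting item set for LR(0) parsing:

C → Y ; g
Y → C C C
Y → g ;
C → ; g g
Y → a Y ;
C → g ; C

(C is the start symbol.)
{ [C → . ; g g], [C → . Y ; g], [C → . g ; C], [C' → . C], [Y → . C C C], [Y → . a Y ;], [Y → . g ;] }

First, augment the grammar with C' → C
I₀ = CLOSURE({ [C' → . C] }):
  [C' → . C] has the dot before C: add [C → . Y ; g], [C → . ; g g], [C → . g ; C]
  [C → . Y ; g] has the dot before Y: add [Y → . C C C], [Y → . g ;], [Y → . a Y ;]
No further items can be added.

I₀ = { [C → . ; g g], [C → . Y ; g], [C → . g ; C], [C' → . C], [Y → . C C C], [Y → . a Y ;], [Y → . g ;] }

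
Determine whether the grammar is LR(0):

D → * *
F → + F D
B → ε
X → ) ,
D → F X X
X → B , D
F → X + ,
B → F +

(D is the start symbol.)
No. Shift-reduce conflict between [B → .] and [D → . * *]

A grammar is LR(0) if no state in the canonical LR(0) collection has:
  - both a shift item (dot before a terminal) and a complete item (shift-reduce conflict), or
  - two or more complete items (reduce-reduce conflict; the accept item [D' → D .] counts as a complete item here).

Augment with D' → D and build the canonical LR(0) collection (I0 = CLOSURE({[D' → . D]}), then GOTO on every symbol after a dot until no new states appear). It has 22 states:
  I0: { [B → . F +], [B → .], [D → . * *], [D → . F X X], [D' → . D], [F → . + F D], [F → . X + ,], [X → . ) ,], [X → . B , D] }  — shift, reduce
  I1: { [X → ) . ,] }  — shift
  I2: { [D → * . *] }  — shift
  I3: { [B → . F +], [B → .], [F → + . F D], [F → . + F D], [F → . X + ,], [X → . ) ,], [X → . B , D] }  — shift, reduce
  I4: { [X → B . , D] }  — shift
  I5: { [D' → D .] }  — accept
  I6: { [B → . F +], [B → .], [B → F . +], [D → F . X X], [F → . + F D], [F → . X + ,], [X → . ) ,], [X → . B , D] }  — shift, reduce
  I7: { [F → X . + ,] }  — shift
  I8: { [F → X + . ,] }  — shift
  I9: { [F → X + , .] }  — reduce
  I10: { [B → . F +], [B → .], [B → F + .], [F → + . F D], [F → . + F D], [F → . X + ,], [X → . ) ,], [X → . B , D] }  — shift, 2 reduces
  I11: { [B → F . +] }  — shift
  I12: { [B → . F +], [B → .], [D → F X . X], [F → . + F D], [F → . X + ,], [F → X . + ,], [X → . ) ,], [X → . B , D] }  — shift, reduce
  I13: { [B → . F +], [B → .], [F → + . F D], [F → . + F D], [F → . X + ,], [F → X + . ,], [X → . ) ,], [X → . B , D] }  — shift, reduce
  I14: { [D → F X X .], [F → X . + ,] }  — shift, reduce
  I15: { [B → . F +], [B → .], [B → F . +], [D → . * *], [D → . F X X], [F → + F . D], [F → . + F D], [F → . X + ,], [X → . ) ,], [X → . B , D] }  — shift, reduce
  I16: { [F → + F D .] }  — reduce
  I17: { [B → F + .] }  — reduce
  I18: { [B → . F +], [B → .], [D → . * *], [D → . F X X], [F → . + F D], [F → . X + ,], [X → . ) ,], [X → . B , D], [X → B , . D] }  — shift, reduce
  I19: { [X → B , D .] }  — reduce
  I20: { [D → * * .] }  — reduce
  I21: { [X → ) , .] }  — reduce

Conflict in state I0:
  Shift-reduce conflict between [B → .] and [D → . * *]
So the grammar is NOT LR(0).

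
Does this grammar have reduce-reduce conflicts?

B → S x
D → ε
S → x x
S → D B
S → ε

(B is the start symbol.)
Yes — I0: [D → .] vs [S → .]; I2: [D → .] vs [S → .]

A reduce-reduce conflict occurs when an LR(0) state has two complete items [A → α .] and [B → β .] — both call for a reduction, and with no lookahead the parser cannot choose between them.

Augment with B' → B and build the canonical LR(0) collection (I0 = CLOSURE({[B' → . B]}), then GOTO on every symbol after a dot until no new states appear). It has 8 states:
  I0: { [B → . S x], [B' → . B], [D → .], [S → . D B], [S → . x x], [S → .] }  — shift, 2 reduces
  I1: { [B' → B .] }  — accept
  I2: { [B → . S x], [D → .], [S → . D B], [S → . x x], [S → .], [S → D . B] }  — shift, 2 reduces
  I3: { [B → S . x] }  — shift
  I4: { [S → x . x] }  — shift
  I5: { [S → x x .] }  — reduce
  I6: { [B → S x .] }  — reduce
  I7: { [S → D B .] }  — reduce

I0 contains complete items [D → .], [S → .] — reduce-reduce conflict.
I2 contains complete items [D → .], [S → .] — reduce-reduce conflict.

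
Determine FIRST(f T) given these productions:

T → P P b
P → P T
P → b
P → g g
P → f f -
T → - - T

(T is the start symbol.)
To compute FIRST(f T), process the symbols left to right:
Symbol f is a terminal. Add 'f' and stop.
FIRST(f T) = { 'f' }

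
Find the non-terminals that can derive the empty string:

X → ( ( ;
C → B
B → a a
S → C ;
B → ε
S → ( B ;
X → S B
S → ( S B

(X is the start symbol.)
ε-productions: B → ε
So B is immediately nullable.
C → B: every symbol on the right is nullable, so C is nullable too.
No further non-terminal can be added: every production for the remaining non-terminals contains a terminal or a non-nullable non-terminal.
Nullable = { 'B', 'C' }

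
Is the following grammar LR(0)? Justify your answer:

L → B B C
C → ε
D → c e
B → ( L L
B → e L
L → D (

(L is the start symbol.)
Yes, the grammar is LR(0)

A grammar is LR(0) if no state in the canonical LR(0) collection has:
  - both a shift item (dot before a terminal) and a complete item (shift-reduce conflict), or
  - two or more complete items (reduce-reduce conflict; the accept item [L' → L .] counts as a complete item here).

Augment with L' → L and build the canonical LR(0) collection (I0 = CLOSURE({[L' → . L]}), then GOTO on every symbol after a dot until no new states appear). It has 14 states:
  I0: { [B → . ( L L], [B → . e L], [D → . c e], [L → . B B C], [L → . D (], [L' → . L] }  — shift
  I1: { [B → ( . L L], [B → . ( L L], [B → . e L], [D → . c e], [L → . B B C], [L → . D (] }  — shift
  I2: { [B → . ( L L], [B → . e L], [L → B . B C] }  — shift
  I3: { [L → D . (] }  — shift
  I4: { [L' → L .] }  — accept
  I5: { [D → c . e] }  — shift
  I6: { [B → . ( L L], [B → . e L], [B → e . L], [D → . c e], [L → . B B C], [L → . D (] }  — shift
  I7: { [B → e L .] }  — reduce
  I8: { [D → c e .] }  — reduce
  I9: { [L → D ( .] }  — reduce
  I10: { [C → .], [L → B B . C] }  — reduce
  I11: { [L → B B C .] }  — reduce
  I12: { [B → ( L . L], [B → . ( L L], [B → . e L], [D → . c e], [L → . B B C], [L → . D (] }  — shift
  I13: { [B → ( L L .] }  — reduce

Every state is either a pure shift/goto state or contains exactly one complete item and nothing to shift — no conflicts. The grammar is LR(0).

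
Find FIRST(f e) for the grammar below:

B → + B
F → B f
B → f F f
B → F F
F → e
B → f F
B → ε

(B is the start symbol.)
{ 'f' }

To compute FIRST(f e), process the symbols left to right:
Symbol f is a terminal. Add 'f' and stop.
FIRST(f e) = { 'f' }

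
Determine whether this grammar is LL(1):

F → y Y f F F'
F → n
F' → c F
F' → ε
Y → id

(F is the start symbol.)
A grammar is LL(1) if for each non-terminal N with multiple productions, the predict sets of those productions are pairwise disjoint, where PREDICT(N → α) = (FIRST(α) \ {ε}) ∪ (FOLLOW(N) if α ⇒* ε).

Relevant sets:
  FOLLOW(F') = { $, 'c' }

For F:
  PREDICT(F → y Y f F F') = { 'y' }
  PREDICT(F → n) = { 'n' }
For F':
  PREDICT(F' → c F) = { 'c' }
  PREDICT(F' → ε) = { $, 'c' }
Y has a single production, so nothing to check there.

Conflict found: Predict set conflict for F': { 'c' }
The grammar is NOT LL(1).

Answer: No. Predict set conflict for F': { 'c' }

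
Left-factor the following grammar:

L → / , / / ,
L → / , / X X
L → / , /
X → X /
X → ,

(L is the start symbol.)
L → / , / L'
L' → / ,
L' → X X
L' → ε
X → X /
X → ,

Left-factoring transforms A → αβ₁ | αβ₂ into A → αA' and A' → β₁ | β₂
(α is the longest common prefix among the alternatives). Repeat until
no nonterminal has two alternatives with a common prefix.

Round 1: L has alternatives sharing prefix '/ , /'. Introduce L': L → / , / L'
  Add: L' → / ,
  Add: L' → X X
  Add: L' → ε

No remaining common prefixes — done.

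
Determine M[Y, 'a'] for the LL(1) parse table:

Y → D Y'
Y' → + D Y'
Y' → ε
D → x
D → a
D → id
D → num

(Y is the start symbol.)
Y → D Y'

To find M[Y, 'a'], we find productions for Y where 'a' is in the predict set (PREDICT(N → α) = (FIRST(α) \ {ε}) ∪ (FOLLOW(N) if α ⇒* ε)).

Relevant sets:
  FIRST(D) = { 'a', 'id', 'num', 'x' }

Y → D Y': PREDICT = { 'a', 'id', 'num', 'x' }
  'a' is in predict set, so this production goes in M[Y, 'a']

M[Y, 'a'] = Y → D Y'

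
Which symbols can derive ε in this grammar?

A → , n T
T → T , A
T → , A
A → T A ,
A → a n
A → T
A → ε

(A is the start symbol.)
{ 'A' }

A non-terminal is nullable if it can derive ε (the empty string): either it has an ε-production, or it has a production whose right-hand side consists entirely of nullable non-terminals.

ε-productions: A → ε
So A is immediately nullable.
No further non-terminal can be added: every production for the remaining non-terminals contains a terminal or a non-nullable non-terminal.
Nullable = { 'A' }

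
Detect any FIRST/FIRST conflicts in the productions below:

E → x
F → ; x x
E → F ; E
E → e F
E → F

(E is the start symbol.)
A FIRST/FIRST conflict occurs when two productions N → α and N → β for the same non-terminal have FIRST(α) ∩ FIRST(β) ≠ ∅ (with ε ∈ FIRST of a nullable right-hand side, so two nullable alternatives also conflict).

FIRST sets of the non-terminals at (or reachable through a nullable prefix from) the front of some alternative:
  FIRST(F) = { ';' }

Productions for E:
  E → x: FIRST = { 'x' }
  E → F ; E: FIRST = { ';' }
  E → e F: FIRST = { 'e' }
  E → F: FIRST = { ';' }
F has only one production, so no FIRST/FIRST conflict is possible there.

Conflict for E: E → F ; E and E → F
  Overlap: { ';' }

Answer: Yes. E → F ';' E / E → F on { ';' }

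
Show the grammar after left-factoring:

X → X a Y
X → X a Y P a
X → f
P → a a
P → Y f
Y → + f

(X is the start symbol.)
Left-factoring transforms A → αβ₁ | αβ₂ into A → αA' and A' → β₁ | β₂
(α is the longest common prefix among the alternatives). Repeat until
no nonterminal has two alternatives with a common prefix.

Round 1: X has alternatives sharing prefix 'X a Y'. Introduce X': X → X a Y X'
  Add: X' → ε
  Add: X' → P a

No remaining common prefixes — done.

Resulting grammar:
X → X a Y X'
X' → ε
X' → P a
X → f
P → a a
P → Y f
Y → + f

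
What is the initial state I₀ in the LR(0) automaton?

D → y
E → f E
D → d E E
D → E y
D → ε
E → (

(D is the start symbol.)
First, augment the grammar with D' → D
I₀ = CLOSURE({ [D' → . D] }):
  [D' → . D] has the dot before D: add [D → . y], [D → . d E E], [D → . E y], [D → .]
  [D → . E y] has the dot before E: add [E → . f E], [E → . (]
No further items can be added.

I₀ = { [D → . E y], [D → . d E E], [D → . y], [D → .], [D' → . D], [E → . (], [E → . f E] }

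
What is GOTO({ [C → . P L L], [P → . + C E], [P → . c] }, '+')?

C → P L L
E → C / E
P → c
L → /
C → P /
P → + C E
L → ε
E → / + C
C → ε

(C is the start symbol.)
{ [C → . P /], [C → . P L L], [C → .], [P → + . C E], [P → . + C E], [P → . c] }

GOTO(I, '+') = CLOSURE({ [A → αX.β] : [A → α.Xβ] ∈ I, X = '+' })

Items with dot before '+', with the dot advanced:
  [P → . + C E] → [P → + . C E]
Closure of the advanced items:
  [P → + . C E] has the dot before C: add [C → . P L L], [C → . P /], [C → .]
  [C → . P L L] has the dot before P: add [P → . c], [P → . + C E]

GOTO = { [C → . P /], [C → . P L L], [C → .], [P → + . C E], [P → . + C E], [P → . c] }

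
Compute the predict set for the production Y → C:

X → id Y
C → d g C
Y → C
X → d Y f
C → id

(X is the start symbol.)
PREDICT(Y → C) = (FIRST(RHS) \ {ε}) ∪ (FOLLOW(Y) if ε ∈ FIRST(RHS), i.e. RHS ⇒* ε)
FIRST(C) = { 'd', 'id' }
FIRST(C) = { 'd', 'id' }
ε ∉ FIRST(C), so FOLLOW(Y) is not added.
PREDICT(Y → C) = { 'd', 'id' }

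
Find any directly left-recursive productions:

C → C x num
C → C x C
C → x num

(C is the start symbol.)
Direct left recursion occurs when N → N α for some non-terminal N (the right-hand side begins with the left-hand side itself).

C → C x num: LEFT RECURSIVE (starts with C)
C → C x C: LEFT RECURSIVE (starts with C)
C → x num: starts with x

The grammar has direct left recursion on: C.

Answer: Yes, C is left-recursive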